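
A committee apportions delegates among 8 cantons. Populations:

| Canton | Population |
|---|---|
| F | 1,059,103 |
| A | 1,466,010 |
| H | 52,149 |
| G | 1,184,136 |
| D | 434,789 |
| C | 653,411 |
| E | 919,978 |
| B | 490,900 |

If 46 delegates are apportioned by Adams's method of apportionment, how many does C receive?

5

Standard divisor 6260476/46 ≈ 136097.304; standard quotas: F 7.782, A 10.772, H 0.383, G 8.701, D 3.195, C 4.801, E 6.760, B 3.607.
Rounding up gives 8, 11, 1, 9, 4, 5, 7, 4 = 49 seats, so the divisor must be adjusted.
With modified divisor 149700: modified quotas F 7.075, A 9.793, H 0.348, G 7.910, D 2.904, C 4.365, E 6.145, B 3.279.
Rounding up: F 8, A 10, H 1, G 8, D 3, C 5, E 7, B 4 (total 46).
C receives 5.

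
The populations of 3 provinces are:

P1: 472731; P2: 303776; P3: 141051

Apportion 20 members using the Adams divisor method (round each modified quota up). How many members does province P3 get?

Standard divisor 917558/20 ≈ 45877.9; standard quotas: P1 10.304, P2 6.621, P3 3.074.
Rounding up gives 11, 7, 4 = 22 seats, so the divisor must be adjusted.
With modified divisor 49000: modified quotas P1 9.648, P2 6.200, P3 2.879.
Rounding up: P1 10, P2 7, P3 3 (total 20).
P3 receives 3.

3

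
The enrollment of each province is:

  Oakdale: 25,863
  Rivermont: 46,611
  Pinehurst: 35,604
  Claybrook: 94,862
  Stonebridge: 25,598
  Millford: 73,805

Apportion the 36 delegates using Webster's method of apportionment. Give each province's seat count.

Oakdale 3; Rivermont 6; Pinehurst 4; Claybrook 11; Stonebridge 3; Millford 9

Standard divisor 302343/36 ≈ 8398.417; standard quotas: Oakdale 3.080, Rivermont 5.550, Pinehurst 4.239, Claybrook 11.295, Stonebridge 3.048, Millford 8.788.
Rounding to the nearest integer gives Oakdale 3, Rivermont 6, Pinehurst 4, Claybrook 11, Stonebridge 3, Millford 9 — total 36, matching the house size, so no adjustment is needed.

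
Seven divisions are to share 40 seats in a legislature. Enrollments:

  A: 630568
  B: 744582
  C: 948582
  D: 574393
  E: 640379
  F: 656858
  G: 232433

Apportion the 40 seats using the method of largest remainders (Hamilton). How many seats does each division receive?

Total 4427795; standard divisor 4427795/40 ≈ 110694.875.
Standard quotas: A 5.6965, B 6.7264, C 8.5693, D 5.1890, E 5.7851, F 5.9340, G 2.0998.
Lower quotas: A 5, B 6, C 8, D 5, E 5, F 5, G 2 (sum 36, leaving 4 seats).
Remainders in descending order: F 0.9340, E 0.7851, B 0.7264, A 0.6965, C 0.5693, D 0.1890, G 0.0998.
Largest remainders: F, E, B, A receive the extra seats.

A 6, B 7, C 8, D 5, E 6, F 6, G 2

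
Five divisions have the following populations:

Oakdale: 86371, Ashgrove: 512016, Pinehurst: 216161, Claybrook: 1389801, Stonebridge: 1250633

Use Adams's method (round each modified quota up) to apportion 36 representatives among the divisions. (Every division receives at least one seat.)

Standard divisor 3454982/36 ≈ 95971.722; standard quotas: Oakdale 0.900, Ashgrove 5.335, Pinehurst 2.252, Claybrook 14.481, Stonebridge 13.031.
Rounding up gives 1, 6, 3, 15, 14 = 39 seats, so the divisor must be adjusted.
With modified divisor 103300: modified quotas Oakdale 0.836, Ashgrove 4.957, Pinehurst 2.093, Claybrook 13.454, Stonebridge 12.107.
Rounding up: Oakdale 1, Ashgrove 5, Pinehurst 3, Claybrook 14, Stonebridge 13 (total 36).

Oakdale 1, Ashgrove 5, Pinehurst 3, Claybrook 14, Stonebridge 13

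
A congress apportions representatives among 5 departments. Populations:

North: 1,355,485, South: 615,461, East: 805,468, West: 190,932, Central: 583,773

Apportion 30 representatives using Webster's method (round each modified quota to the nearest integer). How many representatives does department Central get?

5

Standard divisor 3551119/30 ≈ 118370.633; standard quotas: North 11.451, South 5.199, East 6.805, West 1.613, Central 4.932.
Rounding to the nearest integer gives North 11, South 5, East 7, West 2, Central 5 — total 30, matching the house size, so no adjustment is needed.
Central receives 5.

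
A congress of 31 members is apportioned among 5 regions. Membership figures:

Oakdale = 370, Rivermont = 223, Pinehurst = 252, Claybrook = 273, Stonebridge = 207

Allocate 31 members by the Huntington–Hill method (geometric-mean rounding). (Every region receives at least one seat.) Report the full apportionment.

With divisor 43: modified quotas Oakdale 8.605, Rivermont 5.186, Pinehurst 5.860, Claybrook 6.349, Stonebridge 4.814.
Geometric-mean thresholds: Oakdale √(8·9)=8.485, Rivermont √(5·6)=5.477, Pinehurst √(5·6)=5.477, Claybrook √(6·7)=6.481, Stonebridge √(4·5)=4.472.
Each quota rounded against its threshold gives Oakdale 9, Rivermont 5, Pinehurst 6, Claybrook 6, Stonebridge 5 (total 31).

Oakdale: 9, Rivermont: 5, Pinehurst: 6, Claybrook: 6, Stonebridge: 5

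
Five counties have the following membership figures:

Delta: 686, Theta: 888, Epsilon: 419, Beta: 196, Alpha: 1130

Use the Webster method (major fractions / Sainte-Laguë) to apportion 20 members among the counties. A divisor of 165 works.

With modified divisor 165: modified quotas Delta 4.158, Theta 5.382, Epsilon 2.539, Beta 1.188, Alpha 6.848.
Rounding to the nearest integer: Delta 4, Theta 5, Epsilon 3, Beta 1, Alpha 7 (total 20).

Delta 4, Theta 5, Epsilon 3, Beta 1, Alpha 7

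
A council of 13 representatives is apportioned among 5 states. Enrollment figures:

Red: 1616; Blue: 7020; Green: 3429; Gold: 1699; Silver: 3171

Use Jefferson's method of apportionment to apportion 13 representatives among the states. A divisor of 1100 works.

Red=1, Blue=6, Green=3, Gold=1, Silver=2

With modified divisor 1100: modified quotas Red 1.469, Blue 6.382, Green 3.117, Gold 1.545, Silver 2.883.
Rounding down: Red 1, Blue 6, Green 3, Gold 1, Silver 2 (total 13).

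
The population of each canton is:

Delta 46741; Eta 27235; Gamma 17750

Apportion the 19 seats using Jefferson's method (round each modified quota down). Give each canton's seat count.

Delta=10, Eta=6, Gamma=3

Standard divisor 91726/19 ≈ 4827.684; standard quotas: Delta 9.682, Eta 5.641, Gamma 3.677.
Rounding down gives 9, 5, 3 = 17 seats, so the divisor must be adjusted.
With modified divisor 4500: modified quotas Delta 10.387, Eta 6.052, Gamma 3.944.
Rounding down: Delta 10, Eta 6, Gamma 3 (total 19).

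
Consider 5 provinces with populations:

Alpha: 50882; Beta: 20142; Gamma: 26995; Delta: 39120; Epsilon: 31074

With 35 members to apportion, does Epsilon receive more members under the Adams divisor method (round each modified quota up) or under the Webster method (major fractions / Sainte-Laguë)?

Adams

Adams: Alpha 10, Beta 4, Gamma 6, Delta 8, Epsilon 7.
Webster: Alpha 11, Beta 4, Gamma 6, Delta 8, Epsilon 6.
Epsilon gets 7 under Adams and 6 under Webster.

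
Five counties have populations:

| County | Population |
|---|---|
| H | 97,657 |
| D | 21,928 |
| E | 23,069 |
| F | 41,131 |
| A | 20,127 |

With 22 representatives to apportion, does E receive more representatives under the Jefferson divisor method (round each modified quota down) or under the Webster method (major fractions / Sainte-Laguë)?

Webster

Jefferson: H 11, D 2, E 2, F 5, A 2.
Webster: H 11, D 2, E 3, F 4, A 2.
E gets 2 under Jefferson and 3 under Webster.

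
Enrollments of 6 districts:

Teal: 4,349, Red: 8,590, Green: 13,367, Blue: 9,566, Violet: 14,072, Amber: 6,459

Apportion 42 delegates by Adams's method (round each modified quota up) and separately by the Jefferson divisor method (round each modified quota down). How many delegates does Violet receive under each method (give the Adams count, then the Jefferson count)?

Adams: Teal 4, Red 6, Green 10, Blue 7, Violet 10, Amber 5.
Jefferson: Teal 3, Red 6, Green 10, Blue 7, Violet 11, Amber 5.
Violet gets 10 under Adams and 11 under Jefferson.

10 and 11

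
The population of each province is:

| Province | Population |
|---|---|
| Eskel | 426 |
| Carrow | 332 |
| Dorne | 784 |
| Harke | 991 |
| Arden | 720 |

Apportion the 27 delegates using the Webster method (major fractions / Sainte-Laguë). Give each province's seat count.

Standard divisor 3253/27 ≈ 120.481; standard quotas: Eskel 3.536, Carrow 2.756, Dorne 6.507, Harke 8.225, Arden 5.976.
Rounding to the nearest integer gives 4, 3, 7, 8, 6 = 28 seats, so the divisor must be adjusted.
With modified divisor 121: modified quotas Eskel 3.521, Carrow 2.744, Dorne 6.479, Harke 8.190, Arden 5.950.
Rounding to the nearest integer: Eskel 4, Carrow 3, Dorne 6, Harke 8, Arden 6 (total 27).

Eskel 4; Carrow 3; Dorne 6; Harke 8; Arden 6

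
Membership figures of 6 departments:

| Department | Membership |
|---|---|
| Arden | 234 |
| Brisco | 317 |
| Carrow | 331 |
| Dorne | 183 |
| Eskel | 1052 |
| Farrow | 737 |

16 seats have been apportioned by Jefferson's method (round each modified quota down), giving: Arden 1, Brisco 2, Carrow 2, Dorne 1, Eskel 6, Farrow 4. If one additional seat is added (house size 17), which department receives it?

Eskel

Priority for the next seat is population ÷ (current seats + 1).
Priorities: Arden 117.000, Brisco 105.667, Carrow 110.333, Dorne 91.500, Eskel 150.286, Farrow 147.400.
Highest priority: Eskel.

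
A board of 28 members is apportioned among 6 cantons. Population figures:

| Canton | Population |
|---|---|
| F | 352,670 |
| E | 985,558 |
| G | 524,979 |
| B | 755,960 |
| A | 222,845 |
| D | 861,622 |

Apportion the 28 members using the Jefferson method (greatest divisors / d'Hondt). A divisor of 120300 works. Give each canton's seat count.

F: 2; E: 8; G: 4; B: 6; A: 1; D: 7

With modified divisor 120300: modified quotas F 2.932, E 8.193, G 4.364, B 6.284, A 1.852, D 7.162.
Rounding down: F 2, E 8, G 4, B 6, A 1, D 7 (total 28).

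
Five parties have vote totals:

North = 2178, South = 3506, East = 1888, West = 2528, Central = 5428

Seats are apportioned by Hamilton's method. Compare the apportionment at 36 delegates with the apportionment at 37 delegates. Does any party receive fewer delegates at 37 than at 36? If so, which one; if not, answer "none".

none

At 36 seats: North 5, South 8, East 4, West 6, Central 13.
At 37 seats: North 5, South 8, East 5, West 6, Central 13.
No party's allocation decreased.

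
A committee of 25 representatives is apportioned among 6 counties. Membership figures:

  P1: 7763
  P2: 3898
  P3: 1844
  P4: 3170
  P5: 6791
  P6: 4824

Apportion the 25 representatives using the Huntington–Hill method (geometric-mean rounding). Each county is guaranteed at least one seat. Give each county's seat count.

With divisor 1162: modified quotas P1 6.681, P2 3.355, P3 1.587, P4 2.728, P5 5.844, P6 4.151.
Geometric-mean thresholds: P1 √(6·7)=6.481, P2 √(3·4)=3.464, P3 √(1·2)=1.414, P4 √(2·3)=2.449, P5 √(5·6)=5.477, P6 √(4·5)=4.472.
Each quota rounded against its threshold gives P1 7, P2 3, P3 2, P4 3, P5 6, P6 4 (total 25).

P1: 7, P2: 3, P3: 2, P4: 3, P5: 6, P6: 4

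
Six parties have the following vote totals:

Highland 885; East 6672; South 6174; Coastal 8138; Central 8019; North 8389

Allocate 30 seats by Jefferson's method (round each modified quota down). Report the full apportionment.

Highland=0; East=5; South=5; Coastal=7; Central=6; North=7

Standard divisor 38277/30 ≈ 1275.9; standard quotas: Highland 0.694, East 5.229, South 4.839, Coastal 6.378, Central 6.285, North 6.575.
Rounding down gives 0, 5, 4, 6, 6, 6 = 27 seats, so the divisor must be adjusted.
With modified divisor 1150: modified quotas Highland 0.770, East 5.802, South 5.369, Coastal 7.077, Central 6.973, North 7.295.
Rounding down: Highland 0, East 5, South 5, Coastal 7, Central 6, North 7 (total 30).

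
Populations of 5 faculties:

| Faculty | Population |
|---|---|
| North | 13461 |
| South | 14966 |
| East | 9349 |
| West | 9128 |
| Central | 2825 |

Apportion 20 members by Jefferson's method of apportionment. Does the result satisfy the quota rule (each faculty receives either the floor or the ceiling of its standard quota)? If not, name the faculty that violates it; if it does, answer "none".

none

Standard quotas: North 5.414, South 6.019, East 3.760, West 3.671, Central 1.136.
Jefferson allocation: North 5, South 6, East 4, West 4, Central 1.
Every allocation lies between the lower and upper quota.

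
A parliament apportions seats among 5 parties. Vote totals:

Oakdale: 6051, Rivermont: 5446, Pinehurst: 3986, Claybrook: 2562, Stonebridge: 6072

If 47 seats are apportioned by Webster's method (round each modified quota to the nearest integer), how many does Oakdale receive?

12

Standard divisor 24117/47 ≈ 513.128; standard quotas: Oakdale 11.792, Rivermont 10.613, Pinehurst 7.768, Claybrook 4.993, Stonebridge 11.833.
Rounding to the nearest integer gives 12, 11, 8, 5, 12 = 48 seats, so the divisor must be adjusted.
With modified divisor 520: modified quotas Oakdale 11.637, Rivermont 10.473, Pinehurst 7.665, Claybrook 4.927, Stonebridge 11.677.
Rounding to the nearest integer: Oakdale 12, Rivermont 10, Pinehurst 8, Claybrook 5, Stonebridge 12 (total 47).
Oakdale receives 12.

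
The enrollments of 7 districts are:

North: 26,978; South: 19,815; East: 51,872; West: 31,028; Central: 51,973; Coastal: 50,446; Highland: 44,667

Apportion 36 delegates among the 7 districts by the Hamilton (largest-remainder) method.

Total 276779; standard divisor 276779/36 ≈ 7688.306.
Standard quotas: North 3.5090, South 2.5773, East 6.7469, West 4.0357, Central 6.7600, Coastal 6.5614, Highland 5.8097.
Lower quotas: North 3, South 2, East 6, West 4, Central 6, Coastal 6, Highland 5 (sum 32, leaving 4 seats).
Remainders in descending order: Highland 0.8097, Central 0.7600, East 0.7469, South 0.5773, Coastal 0.5614, North 0.5090, West 0.0357.
The surplus seats go to Highland, Central, East, South.

North: 3, South: 3, East: 7, West: 4, Central: 7, Coastal: 6, Highland: 6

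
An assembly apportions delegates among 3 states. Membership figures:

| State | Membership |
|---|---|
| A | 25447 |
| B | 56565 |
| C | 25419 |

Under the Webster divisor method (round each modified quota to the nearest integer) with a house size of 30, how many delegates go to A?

7

Standard divisor 107431/30 ≈ 3581.033; standard quotas: A 7.106, B 15.796, C 7.098.
Rounding to the nearest integer gives A 7, B 16, C 7 — total 30, matching the house size, so no adjustment is needed.
A receives 7.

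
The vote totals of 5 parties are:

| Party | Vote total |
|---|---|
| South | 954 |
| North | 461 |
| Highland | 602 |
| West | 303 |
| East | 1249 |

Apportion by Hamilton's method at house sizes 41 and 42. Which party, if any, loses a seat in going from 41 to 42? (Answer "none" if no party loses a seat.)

none

At 41 seats: South 11, North 5, Highland 7, West 4, East 14.
At 42 seats: South 11, North 5, Highland 7, West 4, East 15.
No party's allocation decreased.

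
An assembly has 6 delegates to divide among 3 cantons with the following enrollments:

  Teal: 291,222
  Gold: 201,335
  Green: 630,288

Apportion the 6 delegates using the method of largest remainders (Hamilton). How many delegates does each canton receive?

Total 1122845; standard divisor 1122845/6 ≈ 187140.833.
Standard quotas: Teal 1.5562, Gold 1.0758, Green 3.3680.
Lower quotas: Teal 1, Gold 1, Green 3 (sum 5, leaving 1 seat).
Remainders in descending order: Teal 0.5562, Green 0.3680, Gold 0.0758.
The surplus seat goes to Teal.

Teal 2, Gold 1, Green 3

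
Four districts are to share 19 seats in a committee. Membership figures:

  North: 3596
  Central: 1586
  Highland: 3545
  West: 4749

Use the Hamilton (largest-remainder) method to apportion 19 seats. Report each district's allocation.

North 5, Central 2, Highland 5, West 7

Standard divisor: 13476 ÷ 19 ≈ 709.263.
Standard quotas: North 5.070, Central 2.236, Highland 4.998, West 6.696.
Lower quotas: North 5, Central 2, Highland 4, West 6 (sum 17, leaving 2 seats).
Remainders in descending order: Highland 0.998, West 0.696, Central 0.236, North 0.070.
Largest remainders: Highland, West receive the extra seats.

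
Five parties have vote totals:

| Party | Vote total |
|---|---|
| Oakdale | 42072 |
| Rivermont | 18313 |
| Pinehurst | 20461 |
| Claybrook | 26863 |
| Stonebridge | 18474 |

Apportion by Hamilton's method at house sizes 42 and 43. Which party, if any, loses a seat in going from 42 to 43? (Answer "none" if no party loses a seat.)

none

At 42 seats: Oakdale 14, Rivermont 6, Pinehurst 7, Claybrook 9, Stonebridge 6.
At 43 seats: Oakdale 15, Rivermont 6, Pinehurst 7, Claybrook 9, Stonebridge 6.
No party's allocation decreased.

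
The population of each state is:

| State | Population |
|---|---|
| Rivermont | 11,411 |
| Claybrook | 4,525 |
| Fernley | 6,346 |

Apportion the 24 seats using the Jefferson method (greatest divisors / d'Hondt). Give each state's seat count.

Standard divisor 22282/24 ≈ 928.417; standard quotas: Rivermont 12.291, Claybrook 4.874, Fernley 6.835.
Rounding down gives 12, 4, 6 = 22 seats, so the divisor must be adjusted.
With modified divisor 900: modified quotas Rivermont 12.679, Claybrook 5.028, Fernley 7.051.
Rounding down: Rivermont 12, Claybrook 5, Fernley 7 (total 24).

Rivermont: 12, Claybrook: 5, Fernley: 7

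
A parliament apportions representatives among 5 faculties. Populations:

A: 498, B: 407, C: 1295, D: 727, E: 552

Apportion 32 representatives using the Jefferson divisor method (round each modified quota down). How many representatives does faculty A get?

Standard divisor 3479/32 ≈ 108.719; standard quotas: A 4.581, B 3.744, C 11.911, D 6.687, E 5.077.
Rounding down gives 4, 3, 11, 6, 5 = 29 seats, so the divisor must be adjusted.
With modified divisor 101: modified quotas A 4.931, B 4.030, C 12.822, D 7.198, E 5.465.
Rounding down: A 4, B 4, C 12, D 7, E 5 (total 32).
A receives 4.

4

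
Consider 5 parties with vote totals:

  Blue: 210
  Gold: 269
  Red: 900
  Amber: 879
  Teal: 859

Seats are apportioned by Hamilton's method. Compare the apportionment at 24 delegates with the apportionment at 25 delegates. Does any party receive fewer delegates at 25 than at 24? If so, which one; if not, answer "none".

none

At 24 seats: Blue 2, Gold 2, Red 7, Amber 7, Teal 6.
At 25 seats: Blue 2, Gold 2, Red 7, Amber 7, Teal 7.
No party's allocation decreased.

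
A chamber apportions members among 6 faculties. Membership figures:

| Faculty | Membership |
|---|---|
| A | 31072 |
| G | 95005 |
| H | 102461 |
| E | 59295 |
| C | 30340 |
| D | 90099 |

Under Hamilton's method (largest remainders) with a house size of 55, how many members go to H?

Standard divisor: 408272 ÷ 55 ≈ 7423.127.
Standard quotas: A 4.1858, G 12.7985, H 13.8029, E 7.9879, C 4.0872, D 12.1376.
Lower quotas: A 4, G 12, H 13, E 7, C 4, D 12 (sum 52, leaving 3 seats).
Remainders in descending order: E 0.9879, H 0.8029, G 0.7985, A 0.1858, D 0.1376, C 0.0872.
Largest remainders: E, H, G receive the extra seats.
H receives 14.

14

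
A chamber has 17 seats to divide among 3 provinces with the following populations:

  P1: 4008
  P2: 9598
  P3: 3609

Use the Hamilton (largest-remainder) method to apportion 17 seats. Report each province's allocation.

Total 17215; standard divisor 17215/17 ≈ 1012.647.
Standard quotas: P1 3.9579, P2 9.4781, P3 3.5639.
Lower quotas: P1 3, P2 9, P3 3 (sum 15, leaving 2 seats).
Remainders in descending order: P1 0.9579, P3 0.5639, P2 0.4781.
The surplus seats go to P1, P3.

P1 4, P2 9, P3 4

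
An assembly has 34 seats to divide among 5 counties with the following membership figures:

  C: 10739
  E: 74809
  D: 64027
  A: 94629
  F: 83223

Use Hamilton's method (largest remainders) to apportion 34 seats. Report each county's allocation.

Standard divisor: 327427 ÷ 34 ≈ 9630.206.
Standard quotas: C 1.1151, E 7.7682, D 6.6486, A 9.8263, F 8.6419.
Lower quotas: C 1, E 7, D 6, A 9, F 8 (sum 31, leaving 3 seats).
Remainders in descending order: A 0.8263, E 0.7682, D 0.6486, F 0.6419, C 0.1151.
Largest remainders: A, E, D receive the extra seats.

C=1, E=8, D=7, A=10, F=8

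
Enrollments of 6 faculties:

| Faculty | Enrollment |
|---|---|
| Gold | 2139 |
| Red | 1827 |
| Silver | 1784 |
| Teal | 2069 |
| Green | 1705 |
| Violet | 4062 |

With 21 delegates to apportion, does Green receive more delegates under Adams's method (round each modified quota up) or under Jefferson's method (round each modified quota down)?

Adams

Adams: Gold 3, Red 3, Silver 3, Teal 3, Green 3, Violet 6.
Jefferson: Gold 3, Red 3, Silver 3, Teal 3, Green 2, Violet 7.
Green gets 3 under Adams and 2 under Jefferson.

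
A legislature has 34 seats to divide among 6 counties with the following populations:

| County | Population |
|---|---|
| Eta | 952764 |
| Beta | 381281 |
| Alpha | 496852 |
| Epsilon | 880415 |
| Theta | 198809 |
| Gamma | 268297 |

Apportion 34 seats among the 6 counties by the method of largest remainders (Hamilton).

Total 3178418; standard divisor 3178418/34 ≈ 93482.882.
Standard quotas: Eta 10.1919, Beta 4.0786, Alpha 5.3149, Epsilon 9.4179, Theta 2.1267, Gamma 2.8700.
Lower quotas: Eta 10, Beta 4, Alpha 5, Epsilon 9, Theta 2, Gamma 2 (sum 32, leaving 2 seats).
Remainders in descending order: Gamma 0.8700, Epsilon 0.4179, Alpha 0.3149, Eta 0.1919, Theta 0.1267, Beta 0.0786.
The surplus seats go to Gamma, Epsilon.

Eta 10, Beta 4, Alpha 5, Epsilon 10, Theta 2, Gamma 3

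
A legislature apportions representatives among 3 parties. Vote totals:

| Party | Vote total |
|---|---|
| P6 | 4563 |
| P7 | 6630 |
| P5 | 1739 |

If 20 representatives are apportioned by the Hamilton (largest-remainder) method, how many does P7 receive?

10

Total 12932; standard divisor 12932/20 ≈ 646.6.
Standard quotas: P6 7.0569, P7 10.2536, P5 2.6895.
Lower quotas: P6 7, P7 10, P5 2 (sum 19, leaving 1 seat).
Remainders in descending order: P5 0.6895, P7 0.2536, P6 0.0569.
The surplus seat goes to P5.
P7 receives 10.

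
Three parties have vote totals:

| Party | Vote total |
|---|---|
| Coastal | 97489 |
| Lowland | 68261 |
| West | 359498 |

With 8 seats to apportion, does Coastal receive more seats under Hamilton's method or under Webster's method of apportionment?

Hamilton

Hamilton: Coastal 2, Lowland 1, West 5.
Webster: Coastal 1, Lowland 1, West 6.
Coastal gets 2 under Hamilton and 1 under Webster.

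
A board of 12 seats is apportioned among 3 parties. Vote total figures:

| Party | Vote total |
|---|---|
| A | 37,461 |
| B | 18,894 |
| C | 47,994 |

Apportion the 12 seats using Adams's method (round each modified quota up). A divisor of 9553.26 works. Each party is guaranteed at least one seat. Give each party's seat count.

With modified divisor 9553.26: modified quotas A 3.921, B 1.978, C 5.024.
Rounding up: A 4, B 2, C 6 (total 12).

A 4; B 2; C 6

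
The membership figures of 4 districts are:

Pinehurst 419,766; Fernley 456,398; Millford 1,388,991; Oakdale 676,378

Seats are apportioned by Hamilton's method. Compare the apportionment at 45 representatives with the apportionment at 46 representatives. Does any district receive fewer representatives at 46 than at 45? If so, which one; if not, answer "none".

Pinehurst

At 45 seats: Pinehurst 7, Fernley 7, Millford 21, Oakdale 10.
At 46 seats: Pinehurst 6, Fernley 7, Millford 22, Oakdale 11.
Pinehurst drops from 7 to 6.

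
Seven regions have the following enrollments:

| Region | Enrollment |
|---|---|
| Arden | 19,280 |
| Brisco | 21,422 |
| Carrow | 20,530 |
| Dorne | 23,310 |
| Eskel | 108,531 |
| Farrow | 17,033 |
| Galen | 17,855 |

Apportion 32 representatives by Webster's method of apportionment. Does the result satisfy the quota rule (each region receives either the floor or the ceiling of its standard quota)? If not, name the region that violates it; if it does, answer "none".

none

Standard quotas: Arden 2.706, Brisco 3.007, Carrow 2.882, Dorne 3.272, Eskel 15.235, Farrow 2.391, Galen 2.506.
Webster allocation: Arden 3, Brisco 3, Carrow 3, Dorne 3, Eskel 15, Farrow 2, Galen 3.
Every allocation lies between the lower and upper quota.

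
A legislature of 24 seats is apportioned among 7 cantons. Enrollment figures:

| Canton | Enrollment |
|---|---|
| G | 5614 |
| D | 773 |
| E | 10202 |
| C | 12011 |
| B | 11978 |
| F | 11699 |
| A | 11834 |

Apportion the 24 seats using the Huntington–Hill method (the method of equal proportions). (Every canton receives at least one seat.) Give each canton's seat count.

With divisor 2682: modified quotas G 2.093, D 0.288, E 3.804, C 4.478, B 4.466, F 4.362, A 4.412.
Geometric-mean thresholds: G √(2·3)=2.449, D (min 1), E √(3·4)=3.464, C √(4·5)=4.472, B √(4·5)=4.472, F √(4·5)=4.472, A √(4·5)=4.472.
Each quota rounded against its threshold gives G 2, D 1, E 4, C 5, B 4, F 4, A 4 (total 24).

G 2, D 1, E 4, C 5, B 4, F 4, A 4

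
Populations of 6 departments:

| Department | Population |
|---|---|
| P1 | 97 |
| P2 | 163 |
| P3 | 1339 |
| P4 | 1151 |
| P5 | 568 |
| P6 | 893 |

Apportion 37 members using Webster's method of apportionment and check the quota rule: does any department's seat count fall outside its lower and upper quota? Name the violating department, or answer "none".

Standard quotas: P1 0.852, P2 1.432, P3 11.765, P4 10.113, P5 4.991, P6 7.846.
Webster allocation: P1 1, P2 1, P3 12, P4 10, P5 5, P6 8.
Every allocation lies between the lower and upper quota.

none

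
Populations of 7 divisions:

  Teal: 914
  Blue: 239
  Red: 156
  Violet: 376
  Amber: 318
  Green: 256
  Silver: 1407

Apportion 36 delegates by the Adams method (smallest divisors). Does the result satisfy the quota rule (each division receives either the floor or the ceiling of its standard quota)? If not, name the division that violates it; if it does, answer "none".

Standard quotas: Teal 8.975, Blue 2.347, Red 1.532, Violet 3.692, Amber 3.123, Green 2.514, Silver 13.817.
Adams allocation: Teal 8, Blue 3, Red 2, Violet 4, Amber 3, Green 3, Silver 13.
Every allocation lies between the lower and upper quota.

none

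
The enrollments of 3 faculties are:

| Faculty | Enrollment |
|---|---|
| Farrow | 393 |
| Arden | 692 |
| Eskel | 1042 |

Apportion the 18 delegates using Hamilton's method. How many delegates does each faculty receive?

Farrow=3, Arden=6, Eskel=9

Total 2127; standard divisor 2127/18 ≈ 118.167.
Standard quotas: Farrow 3.326, Arden 5.856, Eskel 8.818.
Lower quotas: Farrow 3, Arden 5, Eskel 8 (sum 16, leaving 2 seats).
Remainders in descending order: Arden 0.856, Eskel 0.818, Farrow 0.326.
The surplus seats go to Arden, Eskel.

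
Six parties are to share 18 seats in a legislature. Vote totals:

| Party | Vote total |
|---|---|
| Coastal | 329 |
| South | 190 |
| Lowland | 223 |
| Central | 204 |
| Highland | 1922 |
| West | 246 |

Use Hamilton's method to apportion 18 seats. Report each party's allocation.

Total 3114; standard divisor 3114/18 = 173.
Standard quotas: Coastal 1.902, South 1.098, Lowland 1.289, Central 1.179, Highland 11.110, West 1.422.
Lower quotas: Coastal 1, South 1, Lowland 1, Central 1, Highland 11, West 1 (sum 16, leaving 2 seats).
Remainders in descending order: Coastal 0.902, West 0.422, Lowland 0.289, Central 0.179, Highland 0.110, South 0.098.
The surplus seats go to Coastal, West.

Coastal 2; South 1; Lowland 1; Central 1; Highland 11; West 2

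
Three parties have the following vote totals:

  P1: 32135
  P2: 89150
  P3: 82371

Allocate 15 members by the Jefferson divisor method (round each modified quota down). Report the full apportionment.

Standard divisor 203656/15 ≈ 13577.067; standard quotas: P1 2.367, P2 6.566, P3 6.067.
Rounding down gives 2, 6, 6 = 14 seats, so the divisor must be adjusted.
With modified divisor 12300: modified quotas P1 2.613, P2 7.248, P3 6.697.
Rounding down: P1 2, P2 7, P3 6 (total 15).

P1 2, P2 7, P3 6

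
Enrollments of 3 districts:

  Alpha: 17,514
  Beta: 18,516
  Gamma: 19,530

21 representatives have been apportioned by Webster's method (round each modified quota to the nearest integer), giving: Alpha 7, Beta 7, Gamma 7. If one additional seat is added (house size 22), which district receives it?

Priority for the next seat is population ÷ (current seats + 0.5).
Priorities: Alpha 2335.200, Beta 2468.800, Gamma 2604.000.
Highest priority: Gamma.

Gamma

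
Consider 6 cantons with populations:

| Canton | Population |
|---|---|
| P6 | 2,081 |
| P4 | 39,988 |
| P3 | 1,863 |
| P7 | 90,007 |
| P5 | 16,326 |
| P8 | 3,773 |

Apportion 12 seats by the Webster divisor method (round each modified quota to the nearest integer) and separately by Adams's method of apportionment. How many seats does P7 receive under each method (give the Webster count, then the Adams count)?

Webster: P6 0, P4 3, P3 0, P7 8, P5 1, P8 0.
Adams: P6 1, P4 3, P3 1, P7 5, P5 1, P8 1.
P7 gets 8 under Webster and 5 under Adams.

8 and 5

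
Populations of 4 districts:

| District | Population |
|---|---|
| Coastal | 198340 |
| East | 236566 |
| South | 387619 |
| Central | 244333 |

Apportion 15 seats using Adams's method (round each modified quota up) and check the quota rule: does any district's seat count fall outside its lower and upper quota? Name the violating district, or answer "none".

Standard quotas: Coastal 2.789, East 3.326, South 5.450, Central 3.435.
Adams allocation: Coastal 3, East 3, South 5, Central 4.
Every allocation lies between the lower and upper quota.

none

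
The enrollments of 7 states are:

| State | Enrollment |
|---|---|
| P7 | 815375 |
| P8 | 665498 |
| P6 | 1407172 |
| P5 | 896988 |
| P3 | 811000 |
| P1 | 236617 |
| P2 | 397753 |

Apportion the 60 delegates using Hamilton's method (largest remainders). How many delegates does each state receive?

The standard divisor is 5230403/60 ≈ 87173.383.
Standard quotas: P7 9.3535, P8 7.6342, P6 16.1422, P5 10.2897, P3 9.3033, P1 2.7143, P2 4.5628.
Lower quotas: P7 9, P8 7, P6 16, P5 10, P3 9, P1 2, P2 4 (sum 57, leaving 3 seats).
Remainders in descending order: P1 0.7143, P8 0.6342, P2 0.5628, P7 0.3535, P3 0.3033, P5 0.2897, P6 0.1422.
The surplus seats go to P1, P8, P2.

P7: 9, P8: 8, P6: 16, P5: 10, P3: 9, P1: 3, P2: 5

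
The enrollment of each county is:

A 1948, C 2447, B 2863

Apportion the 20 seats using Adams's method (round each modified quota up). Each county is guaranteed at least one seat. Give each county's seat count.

Standard divisor 7258/20 ≈ 362.9; standard quotas: A 5.368, C 6.743, B 7.889.
Rounding up gives 6, 7, 8 = 21 seats, so the divisor must be adjusted.
With modified divisor 400: modified quotas A 4.870, C 6.117, B 7.157.
Rounding up: A 5, C 7, B 8 (total 20).

A: 5; C: 7; B: 8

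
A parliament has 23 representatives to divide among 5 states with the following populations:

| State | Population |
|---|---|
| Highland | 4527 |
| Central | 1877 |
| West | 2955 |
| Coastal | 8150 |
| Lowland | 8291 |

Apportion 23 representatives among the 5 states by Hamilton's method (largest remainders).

Highland 4, Central 2, West 3, Coastal 7, Lowland 7

The standard divisor is 25800/23 ≈ 1121.739.
Standard quotas: Highland 4.0357, Central 1.6733, West 2.6343, Coastal 7.2655, Lowland 7.3912.
Lower quotas: Highland 4, Central 1, West 2, Coastal 7, Lowland 7 (sum 21, leaving 2 seats).
Remainders in descending order: Central 0.6733, West 0.6343, Lowland 0.3912, Coastal 0.2655, Highland 0.0357.
Largest remainders: Central, West receive the extra seats.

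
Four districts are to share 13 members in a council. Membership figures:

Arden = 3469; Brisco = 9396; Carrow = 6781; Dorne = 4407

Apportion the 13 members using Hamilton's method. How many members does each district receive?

Arden 2, Brisco 5, Carrow 4, Dorne 2

Total 24053; standard divisor 24053/13 ≈ 1850.231.
Standard quotas: Arden 1.8749, Brisco 5.0783, Carrow 3.6649, Dorne 2.3819.
Lower quotas: Arden 1, Brisco 5, Carrow 3, Dorne 2 (sum 11, leaving 2 seats).
Remainders in descending order: Arden 0.8749, Carrow 0.6649, Dorne 0.3819, Brisco 0.0783.
The surplus seats go to Arden, Carrow.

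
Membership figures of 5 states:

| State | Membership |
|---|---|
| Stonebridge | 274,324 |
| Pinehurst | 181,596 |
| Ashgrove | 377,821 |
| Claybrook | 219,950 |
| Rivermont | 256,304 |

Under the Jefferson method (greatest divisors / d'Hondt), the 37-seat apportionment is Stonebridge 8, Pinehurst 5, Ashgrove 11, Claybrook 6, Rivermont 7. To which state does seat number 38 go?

Rivermont

Priority for the next seat is population ÷ (current seats + 1).
Priorities: Stonebridge 30480.444, Pinehurst 30266.000, Ashgrove 31485.083, Claybrook 31421.429, Rivermont 32038.000.
Highest priority: Rivermont.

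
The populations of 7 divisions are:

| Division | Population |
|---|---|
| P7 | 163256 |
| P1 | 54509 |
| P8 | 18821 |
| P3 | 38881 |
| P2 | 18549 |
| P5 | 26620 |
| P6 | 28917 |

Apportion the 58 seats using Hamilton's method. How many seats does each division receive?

Standard divisor: 349553 ÷ 58 ≈ 6026.776.
Standard quotas: P7 27.0884, P1 9.0445, P8 3.1229, P3 6.4514, P2 3.0778, P5 4.4170, P6 4.7981.
Lower quotas: P7 27, P1 9, P8 3, P3 6, P2 3, P5 4, P6 4 (sum 56, leaving 2 seats).
Remainders in descending order: P6 0.7981, P3 0.4514, P5 0.4170, P8 0.1229, P7 0.0884, P2 0.0778, P1 0.0445.
Largest remainders: P6, P3 receive the extra seats.

P7: 27, P1: 9, P8: 3, P3: 7, P2: 3, P5: 4, P6: 5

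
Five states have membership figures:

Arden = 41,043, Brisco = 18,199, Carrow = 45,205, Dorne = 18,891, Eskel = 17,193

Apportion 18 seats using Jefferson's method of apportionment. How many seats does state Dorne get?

Standard divisor 140531/18 ≈ 7807.278; standard quotas: Arden 5.257, Brisco 2.331, Carrow 5.790, Dorne 2.420, Eskel 2.202.
Rounding down gives 5, 2, 5, 2, 2 = 16 seats, so the divisor must be adjusted.
With modified divisor 6600: modified quotas Arden 6.219, Brisco 2.757, Carrow 6.849, Dorne 2.862, Eskel 2.605.
Rounding down: Arden 6, Brisco 2, Carrow 6, Dorne 2, Eskel 2 (total 18).
Dorne receives 2.

2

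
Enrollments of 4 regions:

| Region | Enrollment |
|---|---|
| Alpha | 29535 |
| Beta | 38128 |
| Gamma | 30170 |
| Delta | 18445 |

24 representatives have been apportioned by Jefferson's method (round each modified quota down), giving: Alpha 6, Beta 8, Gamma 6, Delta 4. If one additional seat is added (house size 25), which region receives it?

Priority for the next seat is population ÷ (current seats + 1).
Priorities: Alpha 4219.286, Beta 4236.444, Gamma 4310.000, Delta 3689.000.
Highest priority: Gamma.

Gamma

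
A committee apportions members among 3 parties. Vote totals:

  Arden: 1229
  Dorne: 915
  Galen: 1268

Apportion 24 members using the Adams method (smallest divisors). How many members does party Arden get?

9

Standard divisor 3412/24 ≈ 142.167; standard quotas: Arden 8.645, Dorne 6.436, Galen 8.919.
Rounding up gives 9, 7, 9 = 25 seats, so the divisor must be adjusted.
With modified divisor 153.1: modified quotas Arden 8.027, Dorne 5.976, Galen 8.282.
Rounding up: Arden 9, Dorne 6, Galen 9 (total 24).
Arden receives 9.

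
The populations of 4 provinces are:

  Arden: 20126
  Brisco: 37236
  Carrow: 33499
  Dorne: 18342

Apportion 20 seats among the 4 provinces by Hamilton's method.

The standard divisor is 109203/20 ≈ 5460.15.
Standard quotas: Arden 3.6860, Brisco 6.8196, Carrow 6.1352, Dorne 3.3592.
Lower quotas: Arden 3, Brisco 6, Carrow 6, Dorne 3 (sum 18, leaving 2 seats).
Remainders in descending order: Brisco 0.8196, Arden 0.6860, Dorne 0.3592, Carrow 0.1352.
The surplus seats go to Brisco, Arden.

Arden 4, Brisco 7, Carrow 6, Dorne 3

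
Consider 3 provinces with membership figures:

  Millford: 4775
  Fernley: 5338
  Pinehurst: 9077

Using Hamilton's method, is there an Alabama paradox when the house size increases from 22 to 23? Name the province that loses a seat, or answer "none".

none

At 22 seats: Millford 6, Fernley 6, Pinehurst 10.
At 23 seats: Millford 6, Fernley 6, Pinehurst 11.
No province's allocation decreased.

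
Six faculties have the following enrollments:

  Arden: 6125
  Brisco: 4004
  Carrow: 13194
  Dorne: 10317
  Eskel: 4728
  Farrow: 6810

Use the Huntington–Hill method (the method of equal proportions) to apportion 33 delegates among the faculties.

With divisor 1374: modified quotas Arden 4.458, Brisco 2.914, Carrow 9.603, Dorne 7.509, Eskel 3.441, Farrow 4.956.
Geometric-mean thresholds: Arden √(4·5)=4.472, Brisco √(2·3)=2.449, Carrow √(9·10)=9.487, Dorne √(7·8)=7.483, Eskel √(3·4)=3.464, Farrow √(4·5)=4.472.
Each quota rounded against its threshold gives Arden 4, Brisco 3, Carrow 10, Dorne 8, Eskel 3, Farrow 5 (total 33).

Arden 4; Brisco 3; Carrow 10; Dorne 8; Eskel 3; Farrow 5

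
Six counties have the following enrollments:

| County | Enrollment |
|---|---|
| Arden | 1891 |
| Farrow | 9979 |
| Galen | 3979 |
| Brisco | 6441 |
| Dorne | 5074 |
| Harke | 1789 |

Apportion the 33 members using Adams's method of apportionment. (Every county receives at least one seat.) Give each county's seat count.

Standard divisor 29153/33 ≈ 883.424; standard quotas: Arden 2.141, Farrow 11.296, Galen 4.504, Brisco 7.291, Dorne 5.744, Harke 2.025.
Rounding up gives 3, 12, 5, 8, 6, 3 = 37 seats, so the divisor must be adjusted.
With modified divisor 970: modified quotas Arden 1.949, Farrow 10.288, Galen 4.102, Brisco 6.640, Dorne 5.231, Harke 1.844.
Rounding up: Arden 2, Farrow 11, Galen 5, Brisco 7, Dorne 6, Harke 2 (total 33).

Arden 2; Farrow 11; Galen 5; Brisco 7; Dorne 6; Harke 2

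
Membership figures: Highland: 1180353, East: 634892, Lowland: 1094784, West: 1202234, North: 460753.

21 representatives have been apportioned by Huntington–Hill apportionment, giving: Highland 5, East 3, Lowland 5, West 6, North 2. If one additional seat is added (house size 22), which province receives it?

Highland

Priority for the next seat is population ÷ (√(s·(s+1))).
Priorities: Highland 215501.988, East 183277.534, Lowland 199879.297, West 185508.734, North 188101.625.
Highest priority: Highland.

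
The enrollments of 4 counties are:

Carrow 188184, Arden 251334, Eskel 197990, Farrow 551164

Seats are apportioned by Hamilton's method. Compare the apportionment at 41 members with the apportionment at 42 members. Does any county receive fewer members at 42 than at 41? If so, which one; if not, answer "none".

At 41 seats: Carrow 6, Arden 9, Eskel 7, Farrow 19.
At 42 seats: Carrow 7, Arden 9, Eskel 7, Farrow 19.
No county's allocation decreased.

none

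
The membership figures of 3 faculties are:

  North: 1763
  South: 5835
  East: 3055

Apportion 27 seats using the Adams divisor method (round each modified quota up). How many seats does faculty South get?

Standard divisor 10653/27 ≈ 394.556; standard quotas: North 4.468, South 14.789, East 7.743.
Rounding up gives 5, 15, 8 = 28 seats, so the divisor must be adjusted.
With modified divisor 430: modified quotas North 4.100, South 13.570, East 7.105.
Rounding up: North 5, South 14, East 8 (total 27).
South receives 14.

14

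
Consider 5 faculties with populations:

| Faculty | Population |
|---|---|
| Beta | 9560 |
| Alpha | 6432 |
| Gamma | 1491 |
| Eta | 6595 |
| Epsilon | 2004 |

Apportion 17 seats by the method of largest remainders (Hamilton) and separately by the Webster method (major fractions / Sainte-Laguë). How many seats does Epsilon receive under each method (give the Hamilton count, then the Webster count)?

Hamilton: Beta 6, Alpha 4, Gamma 1, Eta 4, Epsilon 2.
Webster: Beta 7, Alpha 4, Gamma 1, Eta 4, Epsilon 1.
Epsilon gets 2 under Hamilton and 1 under Webster.

2 and 1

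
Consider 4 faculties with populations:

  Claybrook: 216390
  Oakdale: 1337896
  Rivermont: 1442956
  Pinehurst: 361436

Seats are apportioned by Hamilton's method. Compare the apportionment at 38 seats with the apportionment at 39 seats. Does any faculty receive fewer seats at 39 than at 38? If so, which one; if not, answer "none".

Claybrook

At 38 seats: Claybrook 3, Oakdale 15, Rivermont 16, Pinehurst 4.
At 39 seats: Claybrook 2, Oakdale 16, Rivermont 17, Pinehurst 4.
Claybrook drops from 3 to 2.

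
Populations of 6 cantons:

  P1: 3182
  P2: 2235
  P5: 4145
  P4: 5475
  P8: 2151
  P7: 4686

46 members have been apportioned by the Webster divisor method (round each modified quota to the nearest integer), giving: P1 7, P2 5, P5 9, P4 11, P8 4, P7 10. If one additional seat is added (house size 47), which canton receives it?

P8

Priority for the next seat is population ÷ (current seats + 0.5).
Priorities: P1 424.267, P2 406.364, P5 436.316, P4 476.087, P8 478.000, P7 446.286.
Highest priority: P8.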